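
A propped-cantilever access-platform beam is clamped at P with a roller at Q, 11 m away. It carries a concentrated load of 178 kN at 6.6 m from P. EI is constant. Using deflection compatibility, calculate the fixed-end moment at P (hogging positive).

M_P = 328.9 kN·m

Take the reaction at Q as the redundant and release it; the primary structure is a cantilever fixed at P.
Downward deflection at the released point Q due to the loads:
  point load 178 at a = 6.6: Pa²(3L − a)/(6EI) = 34116/EI
Flexibility coefficient — unit upward force at Q: δ_{QQ} = L³/(3EI) = 443.7/EI.
Compatibility at Q: δ_0 − R_Q·δ_{QQ} = 0, so R_Q = 34116/443.7 = 76.9 kN.
Moment equilibrium about P: M_P = Σ(load moments about P) − R_Q·L = 1175 − 76.9×11 = 328.9 kN·m.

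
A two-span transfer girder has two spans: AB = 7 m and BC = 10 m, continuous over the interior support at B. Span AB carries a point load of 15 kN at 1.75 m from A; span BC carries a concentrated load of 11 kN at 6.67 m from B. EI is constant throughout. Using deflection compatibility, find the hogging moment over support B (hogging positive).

Take M_B as the redundant. Released structure: two simple spans AB and BC with a hinge at B.
End slopes at the hinge B, treating each span as simply supported:
  span AB: point load 15 at a = 1.75: Pab(L + a)/(6LEI) = 28.71/EI
  span BC: point load 11 at a = 6.67: Pab(L + b)/(6LEI) = 54.28/EI
  relative rotation θ_0 = (28.71 + 54.28)/EI = 82.99/EI
A unit hogging moment at B produces rotation L₁/(3EI) + L₂/(3EI) = 5.667/EI.
Slope continuity at B: θ_0 = M_B·5.667/EI, so M_B = 82.99/5.667 = 14.65 kN·m (hogging).

M_B = 14.65 kN·m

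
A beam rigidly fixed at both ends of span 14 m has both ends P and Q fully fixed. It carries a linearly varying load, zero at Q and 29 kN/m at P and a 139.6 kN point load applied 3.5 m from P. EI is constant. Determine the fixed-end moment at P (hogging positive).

M_P = 559 kN·m

Release both end moments; the primary structure is a simply-supported span PQ with redundants M_P and M_Q.
On the primary (simply-supported) span, the end slopes from the loading are:
  at P: triangular load, peak 29: w₀L³/(45EI) = 1768/EI
  at Q: triangular load, peak 29: 7w₀L³/(360EI) = 1547/EI
  at P: point load 139.6 at a = 3.5: Pab(L + b)/(6LEI) = 1496/EI
  at Q: point load 139.6 at a = 3.5: Pab(L + a)/(6LEI) = 1069/EI
  θ_P0 = 3265/EI,  θ_Q0 = 2616/EI
Flexibility coefficients: a unit moment at one end gives L/(3EI) there and L/(6EI) at the far end, so f₁₁ = f₂₂ = 4.667/EI and f₁₂ = f₂₁ = 2.333/EI.
Compatibility — zero rotation at each built-in end:
  4.667 M_P + 2.333 M_Q = 3265
  2.333 M_P + 4.667 M_Q = 2616
Solving the pair gives M_P = 559 kN·m and M_Q = 281.1 kN·m (hogging).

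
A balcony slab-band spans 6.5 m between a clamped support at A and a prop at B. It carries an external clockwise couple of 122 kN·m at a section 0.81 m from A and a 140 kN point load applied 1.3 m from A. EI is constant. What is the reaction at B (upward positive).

Release the roller at B. Primary structure: cantilever fixed at A.
Free-end deflection of the primary structure under the applied loading (downward +):
  clockwise couple 122 at a = 0.81: M₀a(2L − a)/(2EI) = 602.3/EI
  point load 140 at a = 1.3: Pa²(3L − a)/(6EI) = 717.7/EI
  δ_0 = 1320/EI
Flexibility coefficient — unit upward force at B: δ_{BB} = L³/(3EI) = 91.54/EI.
The prop prevents deflection at B: R_B = δ_0/δ_{BB} = 1320/91.54 = 14.42 kN.

R_B = 14.42 kN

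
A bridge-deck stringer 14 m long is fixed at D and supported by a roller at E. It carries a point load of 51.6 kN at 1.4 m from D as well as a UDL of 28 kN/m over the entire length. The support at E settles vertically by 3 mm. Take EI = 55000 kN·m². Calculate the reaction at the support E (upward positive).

Choose R_E as the redundant. The primary structure is the cantilever fixed at D.
Free-end deflection of the primary structure under the applied loading (downward +):
  point load 51.6 at a = 1.4: Pa²(3L − a)/(6EI) = 684.4/EI
  UDL 28: wL⁴/(8EI) = 134456/EI
  δ_0 = 135140/EI
Flexibility coefficient — unit upward force at E: δ_{EE} = L³/(3EI) = 914.7/EI.
With EI = 55000 kN·m²: δ_0 = 2.4571 m and δ_{EE} = 0.01663 m/kN.
Compatibility — the beam at E must follow the support down by 0.003 m: δ_0 − R_E·δ_{EE} = 0.003, so R_E = (2.4571 − 0.003)/0.01663 = 147.6 kN.

R_E = 147.6 kN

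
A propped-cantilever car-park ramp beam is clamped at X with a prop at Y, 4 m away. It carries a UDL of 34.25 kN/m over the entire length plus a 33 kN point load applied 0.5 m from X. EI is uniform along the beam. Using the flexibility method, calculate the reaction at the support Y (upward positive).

Choose R_Y as the redundant. The primary structure is the cantilever fixed at X.
Deflection at Y on the released cantilever, summing each load's contribution:
  UDL 34.25: wL⁴/(8EI) = 1096/EI
  point load 33 at a = 0.5: Pa²(3L − a)/(6EI) = 15.81/EI
  δ_0 = 1112/EI
Tip deflection under a unit load at Y: L³/(3EI) = 21.33/EI.
The prop prevents deflection at Y: R_Y = δ_0/δ_{YY} = 1112/21.33 = 52.12 kN.

R_Y = 52.12 kN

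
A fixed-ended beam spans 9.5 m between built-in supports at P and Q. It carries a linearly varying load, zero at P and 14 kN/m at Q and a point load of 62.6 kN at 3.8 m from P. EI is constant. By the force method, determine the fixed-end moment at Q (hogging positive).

Take the two fixed-end moments M_P, M_Q as redundants; the released structure is the simple span PQ.
End rotations of the released simple span under the applied load (×1/EI):
  at P: triangular load, peak 14: 7w₀L³/(360EI) = 233.4/EI
  at Q: triangular load, peak 14: w₀L³/(45EI) = 266.7/EI
  at P: point load 62.6 at a = 3.8: Pab(L + b)/(6LEI) = 361.6/EI
  at Q: point load 62.6 at a = 3.8: Pab(L + a)/(6LEI) = 316.4/EI
  θ_P0 = 595/EI,  θ_Q0 = 583.1/EI
Flexibility coefficients: a unit moment at one end gives L/(3EI) there and L/(6EI) at the far end, so f₁₁ = f₂₂ = 3.167/EI and f₁₂ = f₂₁ = 1.583/EI.
Compatibility — zero rotation at each built-in end:
  3.167 M_P + 1.583 M_Q = 595
  1.583 M_P + 3.167 M_Q = 583.1
Solving the pair gives M_P = 127.8 kN·m and M_Q = 120.3 kN·m (hogging).

M_Q = 120.3 kN·m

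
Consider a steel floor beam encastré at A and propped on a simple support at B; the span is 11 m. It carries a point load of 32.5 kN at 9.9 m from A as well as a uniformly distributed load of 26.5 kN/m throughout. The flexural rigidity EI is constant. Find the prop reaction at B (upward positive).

Choose R_B as the redundant. The primary structure is the cantilever fixed at A.
Downward deflection at the released point B due to the loads:
  point load 32.5 at a = 9.9: Pa²(3L − a)/(6EI) = 12264/EI
  UDL 26.5: wL⁴/(8EI) = 48498/EI
  δ_0 = 60762/EI
Tip deflection under a unit load at B: L³/(3EI) = 443.7/EI.
The prop prevents deflection at B: R_B = δ_0/δ_{BB} = 60762/443.7 = 137 kN.

R_B = 137 kN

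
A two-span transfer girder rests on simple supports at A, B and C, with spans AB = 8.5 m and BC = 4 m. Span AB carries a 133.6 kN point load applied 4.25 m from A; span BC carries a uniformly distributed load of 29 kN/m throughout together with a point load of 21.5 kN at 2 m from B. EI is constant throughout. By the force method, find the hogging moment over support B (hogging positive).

M_B = 168.5 kN·m

Take M_B as the redundant. Released structure: two simple spans AB and BC with a hinge at B.
End slopes at the hinge B, treating each span as simply supported:
  span AB: point load 133.6 at a = 4.25: Pab(L + a)/(6LEI) = 603.3/EI
  span BC: UDL 29: wL³/(24EI) = 77.33/EI
  span BC: point load 21.5 at a = 2: Pab(L + b)/(6LEI) = 21.5/EI
  relative rotation θ_0 = (603.3 + 98.83)/EI = 702.1/EI
A unit hogging moment at B produces rotation L₁/(3EI) + L₂/(3EI) = 4.167/EI.
Slope continuity at B: θ_0 = M_B·4.167/EI, so M_B = 702.1/4.167 = 168.5 kN·m (hogging).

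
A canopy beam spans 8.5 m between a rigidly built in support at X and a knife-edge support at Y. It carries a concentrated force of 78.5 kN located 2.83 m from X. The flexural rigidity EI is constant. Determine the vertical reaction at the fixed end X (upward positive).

Remove the prop at Y; the released (primary) structure is a cantilever built in at X.
Downward deflection at the released point Y due to the loads:
  point load 78.5 at a = 2.83: Pa²(3L − a)/(6EI) = 2375/EI
Tip deflection under a unit load at Y: L³/(3EI) = 204.7/EI.
The prop prevents deflection at Y: R_Y = δ_0/δ_{YY} = 2375/204.7 = 11.6 kN.
Vertical equilibrium: R_X = ΣP − R_Y = 78.5 − 11.6 = 66.9 kN.

R_X = 66.9 kN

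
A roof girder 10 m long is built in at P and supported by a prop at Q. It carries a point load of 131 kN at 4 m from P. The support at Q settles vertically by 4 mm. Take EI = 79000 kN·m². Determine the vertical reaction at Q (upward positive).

Remove the prop at Q; the released (primary) structure is a cantilever built in at P.
Deflection at Q on the released cantilever, summing each load's contribution:
  point load 131 at a = 4: Pa²(3L − a)/(6EI) = 9083/EI
Tip deflection under a unit load at Q: L³/(3EI) = 333.3/EI.
With EI = 79000 kN·m²: δ_0 = 0.11497 m and δ_{QQ} = 0.004219 m/kN.
Compatibility — the beam at Q must follow the support down by 0.004 m: δ_0 − R_Q·δ_{QQ} = 0.004, so R_Q = (0.11497 − 0.004)/0.004219 = 26.3 kN.

R_Q = 26.3 kN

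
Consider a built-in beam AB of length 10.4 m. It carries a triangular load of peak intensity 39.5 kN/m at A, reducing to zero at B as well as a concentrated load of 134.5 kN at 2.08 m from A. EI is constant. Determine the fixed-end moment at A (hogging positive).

Release both end moments; the primary structure is a simply-supported span AB with redundants M_A and M_B.
Simple-span end rotations at A and B under the given loads:
  at A: triangular load, peak 39.5: w₀L³/(45EI) = 987.4/EI
  at B: triangular load, peak 39.5: 7w₀L³/(360EI) = 864/EI
  at A: point load 134.5 at a = 2.08: Pab(L + b)/(6LEI) = 698.3/EI
  at B: point load 134.5 at a = 2.08: Pab(L + a)/(6LEI) = 465.5/EI
  θ_A0 = 1686/EI,  θ_B0 = 1329/EI
Flexibility coefficients: a unit moment at one end gives L/(3EI) there and L/(6EI) at the far end, so f₁₁ = f₂₂ = 3.467/EI and f₁₂ = f₂₁ = 1.733/EI.
Compatibility — zero rotation at each built-in end:
  3.467 M_A + 1.733 M_B = 1686
  1.733 M_A + 3.467 M_B = 1329
Solving the pair gives M_A = 392.7 kN·m and M_B = 187.2 kN·m (hogging).

M_A = 392.7 kN·m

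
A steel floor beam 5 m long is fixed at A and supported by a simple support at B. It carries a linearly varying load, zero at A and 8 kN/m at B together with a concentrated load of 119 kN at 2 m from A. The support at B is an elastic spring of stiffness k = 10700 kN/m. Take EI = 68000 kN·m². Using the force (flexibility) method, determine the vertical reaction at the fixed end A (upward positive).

R_A = 108 kN

Remove the prop at B; the released (primary) structure is a cantilever built in at A.
Primary-structure tip deflection at B by superposition:
  triangular load, peak 8 at the free end: 11w₀L⁴/(120EI) = 458.3/EI
  point load 119 at a = 2: Pa²(3L − a)/(6EI) = 1031/EI
  δ_0 = 1490/EI
Flexibility coefficient — unit upward force at B: δ_{BB} = L³/(3EI) = 41.67/EI.
With EI = 68000 kN·m²: δ_0 = 0.021907 m and δ_{BB} = 0.000613 m/kN.
Compatibility — the spring shortens by R_B/k under the reaction it provides: δ_0 − R_B·δ_{BB} = R_B/k. With 1/k = 0.000093 m/kN, R_B = δ_0 / (δ_{BB} + 1/k) = 0.021907 / (0.000613 + 0.000093) = 31.02 kN.
Vertical equilibrium: R_A = ΣP − R_B = 139 − 31.02 = 108 kN.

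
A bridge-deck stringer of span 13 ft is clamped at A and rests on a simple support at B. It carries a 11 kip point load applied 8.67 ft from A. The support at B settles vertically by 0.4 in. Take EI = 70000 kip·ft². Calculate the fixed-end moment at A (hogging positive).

M_A = 62.59 kip·ft

Remove the prop at B; the released (primary) structure is a cantilever built in at A.
Primary-structure tip deflection at B by superposition:
  point load 11 at a = 8.67: Pa²(3L − a)/(6EI) = 4180/EI
Flexibility coefficient — unit upward force at B: δ_{BB} = L³/(3EI) = 732.3/EI.
With EI = 70000 kip·ft²: δ_0 = 0.059711 ft and δ_{BB} = 0.010462 ft/kip.
Compatibility — the beam at B must follow the support down by 0.03333 ft: δ_0 − R_B·δ_{BB} = 0.03333, so R_B = (0.059711 − 0.03333)/0.010462 = 2.521 kip.
Moment equilibrium about A: M_A = Σ(load moments about A) − R_B·L = 95.37 − 2.521×13 = 62.59 kip·ft.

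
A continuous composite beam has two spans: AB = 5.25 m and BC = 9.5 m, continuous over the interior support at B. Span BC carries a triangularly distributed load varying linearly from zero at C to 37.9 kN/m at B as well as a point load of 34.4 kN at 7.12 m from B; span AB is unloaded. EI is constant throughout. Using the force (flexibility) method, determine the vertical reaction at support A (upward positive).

Insert a hinge at B; M_B is the redundant, and each span becomes simply supported.
End slopes at the hinge B, treating each span as simply supported:
  span BC: triangular load, peak 37.9: w₀L³/(45EI) = 722.1/EI
  span BC: point load 34.4 at a = 7.12: Pab(L + b)/(6LEI) = 121.5/EI
  relative rotation θ_0 = (0 + 843.6)/EI = 843.6/EI
A unit hogging moment at B produces rotation L₁/(3EI) + L₂/(3EI) = 4.917/EI.
Slope continuity at B: θ_0 = M_B·4.917/EI, so M_B = 843.6/4.917 = 171.6 kN·m (hogging).
Span AB, ΣM about A with M_B applied at B: R_B^{AB}·5.25 = 0 + 171.6, so R_B^{AB} = 32.68 kN and R_A = 0 − 32.68 = -32.68 kN.

R_A = -32.68 kN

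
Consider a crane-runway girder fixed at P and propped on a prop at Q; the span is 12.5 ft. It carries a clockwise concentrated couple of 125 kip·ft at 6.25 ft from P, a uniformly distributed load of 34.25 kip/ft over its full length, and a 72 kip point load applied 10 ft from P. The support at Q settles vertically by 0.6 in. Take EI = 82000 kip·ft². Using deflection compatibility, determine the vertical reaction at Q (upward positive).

R_Q = 216.2 kip

Choose R_Q as the redundant. The primary structure is the cantilever fixed at P.
Free-end deflection of the primary structure under the applied loading (downward +):
  clockwise couple 125 at a = 6.25: M₀a(2L − a)/(2EI) = 7324/EI
  UDL 34.25: wL⁴/(8EI) = 104523/EI
  point load 72 at a = 10: Pa²(3L − a)/(6EI) = 33000/EI
  δ_0 = 144847/EI
Tip deflection under a unit load at Q: L³/(3EI) = 651/EI.
With EI = 82000 kip·ft²: δ_0 = 1.7664 ft and δ_{QQ} = 0.00794 ft/kip.
Compatibility — the beam at Q must follow the support down by 0.05 ft: δ_0 − R_Q·δ_{QQ} = 0.05, so R_Q = (1.7664 − 0.05)/0.00794 = 216.2 kip.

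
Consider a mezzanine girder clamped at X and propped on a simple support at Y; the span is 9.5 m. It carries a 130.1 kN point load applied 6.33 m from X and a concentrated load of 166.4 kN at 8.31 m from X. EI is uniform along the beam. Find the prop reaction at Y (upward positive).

Take the reaction at Y as the redundant and release it; the primary structure is a cantilever fixed at X.
Downward deflection at the released point Y due to the loads:
  point load 130.1 at a = 6.33: Pa²(3L − a)/(6EI) = 19262/EI
  point load 166.4 at a = 8.31: Pa²(3L − a)/(6EI) = 38667/EI
  δ_0 = 57929/EI
Flexibility coefficient — unit upward force at Y: δ_{YY} = L³/(3EI) = 285.8/EI.
The prop prevents deflection at Y: R_Y = δ_0/δ_{YY} = 57929/285.8 = 202.7 kN.

R_Y = 202.7 kN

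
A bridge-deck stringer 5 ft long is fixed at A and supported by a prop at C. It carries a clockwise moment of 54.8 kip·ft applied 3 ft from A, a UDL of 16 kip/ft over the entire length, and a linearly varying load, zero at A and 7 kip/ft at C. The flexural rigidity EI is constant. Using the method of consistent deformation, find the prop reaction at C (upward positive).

R_C = 53.43 kip

Choose R_C as the redundant. The primary structure is the cantilever fixed at A.
Free-end deflection of the primary structure under the applied loading (downward +):
  clockwise couple 54.8 at a = 3: M₀a(2L − a)/(2EI) = 575.4/EI
  UDL 16: wL⁴/(8EI) = 1250/EI
  triangular load, peak 7 at the free end: 11w₀L⁴/(120EI) = 401/EI
  δ_0 = 2226/EI
Flexibility coefficient — unit upward force at C: δ_{CC} = L³/(3EI) = 41.67/EI.
The prop prevents deflection at C: R_C = δ_0/δ_{CC} = 2226/41.67 = 53.43 kip.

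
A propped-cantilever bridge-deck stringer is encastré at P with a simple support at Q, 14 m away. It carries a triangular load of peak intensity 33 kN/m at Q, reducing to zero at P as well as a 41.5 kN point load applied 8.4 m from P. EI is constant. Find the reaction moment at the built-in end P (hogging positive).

M_P = 474.9 kN·m

Remove the prop at Q; the released (primary) structure is a cantilever built in at P.
Free-end deflection of the primary structure under the applied loading (downward +):
  triangular load, peak 33 at the free end: 11w₀L⁴/(120EI) = 116208/EI
  point load 41.5 at a = 8.4: Pa²(3L − a)/(6EI) = 16398/EI
  δ_0 = 132607/EI
Flexibility coefficient — unit upward force at Q: δ_{QQ} = L³/(3EI) = 914.7/EI.
Compatibility at Q: δ_0 − R_Q·δ_{QQ} = 0, so R_Q = 132607/914.7 = 145 kN.
Moment equilibrium about P: M_P = Σ(load moments about P) − R_Q·L = 2505 − 145×14 = 474.9 kN·m.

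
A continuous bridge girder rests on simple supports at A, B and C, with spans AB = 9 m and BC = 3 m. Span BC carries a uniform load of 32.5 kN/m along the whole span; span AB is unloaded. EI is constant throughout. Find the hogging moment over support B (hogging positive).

M_B = 9.141 kN·m

Insert a hinge at B; M_B is the redundant, and each span becomes simply supported.
Discontinuity in slope at B on the released structure — sum the simple-span end rotations:
  span BC: UDL 32.5: wL³/(24EI) = 36.56/EI
  relative rotation θ_0 = (0 + 36.56)/EI = 36.56/EI
A unit hogging moment at B produces rotation L₁/(3EI) + L₂/(3EI) = 4/EI.
Slope continuity at B: θ_0 = M_B·4/EI, so M_B = 36.56/4 = 9.141 kN·m (hogging).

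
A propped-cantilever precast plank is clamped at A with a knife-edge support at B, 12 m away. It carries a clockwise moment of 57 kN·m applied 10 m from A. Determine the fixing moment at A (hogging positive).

Remove the prop at B; the released (primary) structure is a cantilever built in at A.
Deflection at B on the released cantilever, summing each load's contribution:
  clockwise couple 57 at a = 10: M₀a(2L − a)/(2EI) = 3990/EI
Tip deflection under a unit load at B: L³/(3EI) = 576/EI.
The prop prevents deflection at B: R_B = δ_0/δ_{BB} = 3990/576 = 6.927 kN.
Moment equilibrium about A: M_A = Σ(load moments about A) − R_B·L = 57 − 6.927×12 = -26.12 kN·m.

M_A = -26.12 kN·m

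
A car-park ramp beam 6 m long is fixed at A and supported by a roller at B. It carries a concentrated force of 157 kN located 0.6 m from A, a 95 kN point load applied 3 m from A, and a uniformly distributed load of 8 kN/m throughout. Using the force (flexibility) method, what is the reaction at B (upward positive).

R_B = 49.96 kN

Choose R_B as the redundant. The primary structure is the cantilever fixed at A.
Free-end deflection of the primary structure under the applied loading (downward +):
  point load 157 at a = 0.6: Pa²(3L − a)/(6EI) = 163.9/EI
  point load 95 at a = 3: Pa²(3L − a)/(6EI) = 2138/EI
  UDL 8: wL⁴/(8EI) = 1296/EI
  δ_0 = 3597/EI
Tip deflection under a unit load at B: L³/(3EI) = 72/EI.
The prop prevents deflection at B: R_B = δ_0/δ_{BB} = 3597/72 = 49.96 kN.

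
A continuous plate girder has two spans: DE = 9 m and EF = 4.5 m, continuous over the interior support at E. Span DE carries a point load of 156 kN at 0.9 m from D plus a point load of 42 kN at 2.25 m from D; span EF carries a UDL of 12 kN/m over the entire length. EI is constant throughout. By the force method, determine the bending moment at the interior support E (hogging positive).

M_E = 85.99 kN·m

Insert a hinge at E; M_E is the redundant, and each span becomes simply supported.
End slopes at the hinge E, treating each span as simply supported:
  span DE: point load 156 at a = 0.9: Pab(L + a)/(6LEI) = 208.5/EI
  span DE: point load 42 at a = 2.25: Pab(L + a)/(6LEI) = 132.9/EI
  span EF: UDL 12: wL³/(24EI) = 45.56/EI
  relative rotation θ_0 = (341.4 + 45.56)/EI = 386.9/EI
A unit hogging moment at E produces rotation L₁/(3EI) + L₂/(3EI) = 4.5/EI.
Slope continuity at E: θ_0 = M_E·4.5/EI, so M_E = 386.9/4.5 = 85.99 kN·m (hogging).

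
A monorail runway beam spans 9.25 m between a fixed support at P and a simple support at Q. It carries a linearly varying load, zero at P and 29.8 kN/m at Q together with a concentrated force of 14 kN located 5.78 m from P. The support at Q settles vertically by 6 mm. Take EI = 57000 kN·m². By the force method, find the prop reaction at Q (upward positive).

R_Q = 81 kN

Release the roller at Q. Primary structure: cantilever fixed at P.
Deflection at Q on the released cantilever, summing each load's contribution:
  triangular load, peak 29.8 at the free end: 11w₀L⁴/(120EI) = 19998/EI
  point load 14 at a = 5.78: Pa²(3L − a)/(6EI) = 1713/EI
  δ_0 = 21711/EI
Tip deflection under a unit load at Q: L³/(3EI) = 263.8/EI.
With EI = 57000 kN·m²: δ_0 = 0.38089 m and δ_{QQ} = 0.004628 m/kN.
Compatibility — the beam at Q must follow the support down by 0.006 m: δ_0 − R_Q·δ_{QQ} = 0.006, so R_Q = (0.38089 − 0.006)/0.004628 = 81 kN.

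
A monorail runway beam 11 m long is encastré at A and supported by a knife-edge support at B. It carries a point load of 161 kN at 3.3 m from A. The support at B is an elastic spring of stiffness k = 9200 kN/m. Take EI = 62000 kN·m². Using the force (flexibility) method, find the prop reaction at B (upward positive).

Take the reaction at B as the redundant and release it; the primary structure is a cantilever fixed at A.
Deflection at B on the released cantilever, summing each load's contribution:
  point load 161 at a = 3.3: Pa²(3L − a)/(6EI) = 8679/EI
Tip deflection under a unit load at B: L³/(3EI) = 443.7/EI.
With EI = 62000 kN·m²: δ_0 = 0.13998 m and δ_{BB} = 0.007156 m/kN.
Compatibility — the spring shortens by R_B/k under the reaction it provides: δ_0 − R_B·δ_{BB} = R_B/k. With 1/k = 0.000109 m/kN, R_B = δ_0 / (δ_{BB} + 1/k) = 0.13998 / (0.007156 + 0.000109) = 19.27 kN.

R_B = 19.27 kN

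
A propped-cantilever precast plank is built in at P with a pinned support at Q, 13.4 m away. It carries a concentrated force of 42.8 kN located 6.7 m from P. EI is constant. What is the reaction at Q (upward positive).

Take the reaction at Q as the redundant and release it; the primary structure is a cantilever fixed at P.
Deflection at Q on the released cantilever, summing each load's contribution:
  point load 42.8 at a = 6.7: Pa²(3L − a)/(6EI) = 10727/EI
Flexibility coefficient — unit upward force at Q: δ_{QQ} = L³/(3EI) = 802/EI.
Compatibility at Q: δ_0 − R_Q·δ_{QQ} = 0, so R_Q = 10727/802 = 13.38 kN.

R_Q = 13.38 kN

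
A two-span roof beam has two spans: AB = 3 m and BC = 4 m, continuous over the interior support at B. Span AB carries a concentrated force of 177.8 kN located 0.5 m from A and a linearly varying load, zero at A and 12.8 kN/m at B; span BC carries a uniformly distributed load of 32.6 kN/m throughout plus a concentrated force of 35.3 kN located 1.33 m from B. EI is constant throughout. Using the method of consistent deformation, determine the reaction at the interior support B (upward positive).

Insert a hinge at B; M_B is the redundant, and each span becomes simply supported.
Rotations at B on the released spans (each span's end-slope, ×1/EI):
  span AB: point load 177.8 at a = 0.5: Pab(L + a)/(6LEI) = 43.22/EI
  span AB: triangular load, peak 12.8: w₀L³/(45EI) = 7.68/EI
  span BC: UDL 32.6: wL³/(24EI) = 86.93/EI
  span BC: point load 35.3 at a = 1.33: Pab(L + b)/(6LEI) = 34.84/EI
  relative rotation θ_0 = (50.9 + 121.8)/EI = 172.7/EI
A unit hogging moment at B produces rotation L₁/(3EI) + L₂/(3EI) = 2.333/EI.
Compatibility: M_B·(L₁+L₂)/(3EI) = θ_0, giving M_B = 74 kN·m (hogging).
Span AB, ΣM about A with M_B applied at B: R_B^{AB}·3 = 127.3 + 74, so R_B^{AB} = 67.1 kN and R_A = 197 − 67.1 = 129.9 kN.
Span BC, ΣM about C: R_B^{BC}·4 = 355.1 + 74, so R_B^{BC} = 107.3 kN and R_C = 165.7 − 107.3 = 58.44 kN.
R_B = 67.1 + 107.3 = 174.4 kN.

R_B = 174.4 kN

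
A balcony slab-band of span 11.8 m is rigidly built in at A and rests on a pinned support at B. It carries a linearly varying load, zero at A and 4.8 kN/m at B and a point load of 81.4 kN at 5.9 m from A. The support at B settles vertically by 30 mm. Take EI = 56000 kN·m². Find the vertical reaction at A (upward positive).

R_A = 71.77 kN

Take the reaction at B as the redundant and release it; the primary structure is a cantilever fixed at A.
Deflection at B on the released cantilever, summing each load's contribution:
  triangular load, peak 4.8 at the free end: 11w₀L⁴/(120EI) = 8531/EI
  point load 81.4 at a = 5.9: Pa²(3L − a)/(6EI) = 13932/EI
  δ_0 = 22462/EI
Tip deflection under a unit load at B: L³/(3EI) = 547.7/EI.
With EI = 56000 kN·m²: δ_0 = 0.40111 m and δ_{BB} = 0.00978 m/kN.
Compatibility — the beam at B must follow the support down by 0.03 m: δ_0 − R_B·δ_{BB} = 0.03, so R_B = (0.40111 − 0.03)/0.00978 = 37.95 kN.
Vertical equilibrium: R_A = ΣP − R_B = 109.7 − 37.95 = 71.77 kN.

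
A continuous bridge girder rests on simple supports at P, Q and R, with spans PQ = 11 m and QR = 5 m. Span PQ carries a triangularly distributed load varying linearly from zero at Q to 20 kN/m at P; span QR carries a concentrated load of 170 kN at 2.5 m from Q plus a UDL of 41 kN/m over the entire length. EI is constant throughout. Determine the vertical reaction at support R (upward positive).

Insert a hinge at Q; M_Q is the redundant, and each span becomes simply supported.
Discontinuity in slope at Q on the released structure — sum the simple-span end rotations:
  span PQ: triangular load, peak 20: 7w₀L³/(360EI) = 517.6/EI
  span QR: point load 170 at a = 2.5: Pab(L + b)/(6LEI) = 265.6/EI
  span QR: UDL 41: wL³/(24EI) = 213.5/EI
  relative rotation θ_0 = (517.6 + 479.2)/EI = 996.8/EI
A unit hogging moment at Q produces rotation L₁/(3EI) + L₂/(3EI) = 5.333/EI.
Slope continuity at Q: θ_0 = M_Q·5.333/EI, so M_Q = 996.8/5.333 = 186.9 kN·m (hogging).
Span QR, ΣM about R: R_Q^{QR}·5 = 937.5 + 186.9, so R_Q^{QR} = 224.9 kN and R_R = 375 − 224.9 = 150.1 kN.

R_R = 150.1 kN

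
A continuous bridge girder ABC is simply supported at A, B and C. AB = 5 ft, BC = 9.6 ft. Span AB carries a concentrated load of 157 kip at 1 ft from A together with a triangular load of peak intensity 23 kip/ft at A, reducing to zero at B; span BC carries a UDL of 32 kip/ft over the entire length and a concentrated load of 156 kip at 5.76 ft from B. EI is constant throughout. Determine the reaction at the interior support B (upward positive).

Insert a hinge at B; M_B is the redundant, and each span becomes simply supported.
Rotations at B on the released spans (each span's end-slope, ×1/EI):
  span AB: point load 157 at a = 1: Pab(L + a)/(6LEI) = 125.6/EI
  span AB: triangular load, peak 23: 7w₀L³/(360EI) = 55.9/EI
  span BC: UDL 32: wL³/(24EI) = 1180/EI
  span BC: point load 156 at a = 5.76: Pab(L + b)/(6LEI) = 805.1/EI
  relative rotation θ_0 = (181.5 + 1985)/EI = 2166/EI
A unit hogging moment at B produces rotation L₁/(3EI) + L₂/(3EI) = 4.867/EI.
Compatibility: M_B·(L₁+L₂)/(3EI) = θ_0, giving M_B = 445.1 kip·ft (hogging).
Span AB, ΣM about A with M_B applied at B: R_B^{AB}·5 = 252.8 + 445.1, so R_B^{AB} = 139.6 kip and R_A = 214.5 − 139.6 = 74.91 kip.
Span BC, ΣM about C: R_B^{BC}·9.6 = 2074 + 445.1, so R_B^{BC} = 262.4 kip and R_C = 463.2 − 262.4 = 200.8 kip.
R_B = 139.6 + 262.4 = 402 kip.

R_B = 402 kip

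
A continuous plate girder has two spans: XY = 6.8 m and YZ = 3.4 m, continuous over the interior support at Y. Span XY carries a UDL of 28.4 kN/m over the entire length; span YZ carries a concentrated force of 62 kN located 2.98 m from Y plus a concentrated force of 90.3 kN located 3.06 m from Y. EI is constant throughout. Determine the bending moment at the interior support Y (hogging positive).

Insert a hinge at Y; M_Y is the redundant, and each span becomes simply supported.
Discontinuity in slope at Y on the released structure — sum the simple-span end rotations:
  span XY: UDL 28.4: wL³/(24EI) = 372.1/EI
  span YZ: point load 62 at a = 2.98: Pab(L + b)/(6LEI) = 14.53/EI
  span YZ: point load 90.3 at a = 3.06: Pab(L + b)/(6LEI) = 17.22/EI
  relative rotation θ_0 = (372.1 + 31.75)/EI = 403.8/EI
A unit hogging moment at Y produces rotation L₁/(3EI) + L₂/(3EI) = 3.4/EI.
Compatibility: M_Y·(L₁+L₂)/(3EI) = θ_0, giving M_Y = 118.8 kN·m (hogging).

M_Y = 118.8 kN·m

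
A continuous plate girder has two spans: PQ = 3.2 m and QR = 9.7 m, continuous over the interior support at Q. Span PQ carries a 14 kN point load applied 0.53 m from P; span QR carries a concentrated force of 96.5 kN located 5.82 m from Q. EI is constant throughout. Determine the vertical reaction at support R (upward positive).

Take M_Q as the redundant. Released structure: two simple spans PQ and QR with a hinge at Q.
Discontinuity in slope at Q on the released structure — sum the simple-span end rotations:
  span PQ: point load 14 at a = 0.53: Pab(L + a)/(6LEI) = 3.849/EI
  span QR: point load 96.5 at a = 5.82: Pab(L + b)/(6LEI) = 508.5/EI
  relative rotation θ_0 = (3.849 + 508.5)/EI = 512.3/EI
A unit hogging moment at Q produces rotation L₁/(3EI) + L₂/(3EI) = 4.3/EI.
Compatibility: M_Q·(L₁+L₂)/(3EI) = θ_0, giving M_Q = 119.1 kN·m (hogging).
Span QR, ΣM about R: R_Q^{QR}·9.7 = 374.4 + 119.1, so R_Q^{QR} = 50.88 kN and R_R = 96.5 − 50.88 = 45.62 kN.

R_R = 45.62 kN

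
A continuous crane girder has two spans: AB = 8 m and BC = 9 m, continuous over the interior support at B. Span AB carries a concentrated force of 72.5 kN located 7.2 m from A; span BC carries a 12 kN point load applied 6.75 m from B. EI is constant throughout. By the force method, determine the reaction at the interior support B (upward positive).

R_B = 75.34 kN

Release continuity at B by inserting a hinge; the redundant is the internal moment M_B. The primary structure is two simply-supported spans AB and BC.
End slopes at the hinge B, treating each span as simply supported:
  span AB: point load 72.5 at a = 7.2: Pab(L + a)/(6LEI) = 132.2/EI
  span BC: point load 12 at a = 6.75: Pab(L + b)/(6LEI) = 37.97/EI
  relative rotation θ_0 = (132.2 + 37.97)/EI = 170.2/EI
A unit hogging moment at B produces rotation L₁/(3EI) + L₂/(3EI) = 5.667/EI.
Slope continuity at B: θ_0 = M_B·5.667/EI, so M_B = 170.2/5.667 = 30.04 kN·m (hogging).
Span AB, ΣM about A with M_B applied at B: R_B^{AB}·8 = 522 + 30.04, so R_B^{AB} = 69 kN and R_A = 72.5 − 69 = 3.495 kN.
Span BC, ΣM about C: R_B^{BC}·9 = 27 + 30.04, so R_B^{BC} = 6.337 kN and R_C = 12 − 6.337 = 5.663 kN.
R_B = 69 + 6.337 = 75.34 kN.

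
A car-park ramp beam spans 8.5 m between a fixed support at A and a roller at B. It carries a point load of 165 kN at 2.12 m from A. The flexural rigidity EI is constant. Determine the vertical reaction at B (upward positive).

R_B = 14.12 kN

Take the reaction at B as the redundant and release it; the primary structure is a cantilever fixed at A.
Primary-structure tip deflection at B by superposition:
  point load 165 at a = 2.12: Pa²(3L − a)/(6EI) = 2890/EI
Tip deflection under a unit load at B: L³/(3EI) = 204.7/EI.
Compatibility at B: δ_0 − R_B·δ_{BB} = 0, so R_B = 2890/204.7 = 14.12 kN.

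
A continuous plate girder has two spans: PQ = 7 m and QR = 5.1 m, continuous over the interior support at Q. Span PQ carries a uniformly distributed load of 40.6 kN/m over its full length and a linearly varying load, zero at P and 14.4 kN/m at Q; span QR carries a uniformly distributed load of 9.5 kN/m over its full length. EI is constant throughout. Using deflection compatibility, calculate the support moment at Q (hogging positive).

Release continuity at Q by inserting a hinge; the redundant is the internal moment M_Q. The primary structure is two simply-supported spans PQ and QR.
Discontinuity in slope at Q on the released structure — sum the simple-span end rotations:
  span PQ: UDL 40.6: wL³/(24EI) = 580.2/EI
  span PQ: triangular load, peak 14.4: w₀L³/(45EI) = 109.8/EI
  span QR: UDL 9.5: wL³/(24EI) = 52.51/EI
  relative rotation θ_0 = (690 + 52.51)/EI = 742.5/EI
A unit hogging moment at Q produces rotation L₁/(3EI) + L₂/(3EI) = 4.033/EI.
Compatibility: M_Q·(L₁+L₂)/(3EI) = θ_0, giving M_Q = 184.1 kN·m (hogging).

M_Q = 184.1 kN·m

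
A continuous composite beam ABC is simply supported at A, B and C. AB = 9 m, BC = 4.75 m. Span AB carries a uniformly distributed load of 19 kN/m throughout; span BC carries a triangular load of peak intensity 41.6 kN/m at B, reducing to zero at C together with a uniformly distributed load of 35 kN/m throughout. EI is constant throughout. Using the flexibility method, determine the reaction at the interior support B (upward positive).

Release continuity at B by inserting a hinge; the redundant is the internal moment M_B. The primary structure is two simply-supported spans AB and BC.
End slopes at the hinge B, treating each span as simply supported:
  span AB: UDL 19: wL³/(24EI) = 577.1/EI
  span BC: triangular load, peak 41.6: w₀L³/(45EI) = 99.07/EI
  span BC: UDL 35: wL³/(24EI) = 156.3/EI
  relative rotation θ_0 = (577.1 + 255.4)/EI = 832.5/EI
A unit hogging moment at B produces rotation L₁/(3EI) + L₂/(3EI) = 4.583/EI.
Slope continuity at B: θ_0 = M_B·4.583/EI, so M_B = 832.5/4.583 = 181.6 kN·m (hogging).
Span AB, ΣM about A with M_B applied at B: R_B^{AB}·9 = 769.5 + 181.6, so R_B^{AB} = 105.7 kN and R_A = 171 − 105.7 = 65.32 kN.
Span BC, ΣM about C: R_B^{BC}·4.75 = 707.7 + 181.6, so R_B^{BC} = 187.2 kN and R_C = 265.1 − 187.2 = 77.82 kN.
R_B = 105.7 + 187.2 = 292.9 kN.

R_B = 292.9 kN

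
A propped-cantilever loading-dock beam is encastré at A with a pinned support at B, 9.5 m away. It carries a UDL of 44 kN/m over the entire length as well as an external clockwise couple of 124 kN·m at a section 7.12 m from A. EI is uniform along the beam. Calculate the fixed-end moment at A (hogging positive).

Release the roller at B. Primary structure: cantilever fixed at A.
Downward deflection at the released point B due to the loads:
  UDL 44: wL⁴/(8EI) = 44798/EI
  clockwise couple 124 at a = 7.12: M₀a(2L − a)/(2EI) = 5244/EI
  δ_0 = 50042/EI
Flexibility coefficient — unit upward force at B: δ_{BB} = L³/(3EI) = 285.8/EI.
The prop prevents deflection at B: R_B = δ_0/δ_{BB} = 50042/285.8 = 175.1 kN.
Moment equilibrium about A: M_A = Σ(load moments about A) − R_B·L = 2110 − 175.1×9.5 = 446 kN·m.

M_A = 446 kN·m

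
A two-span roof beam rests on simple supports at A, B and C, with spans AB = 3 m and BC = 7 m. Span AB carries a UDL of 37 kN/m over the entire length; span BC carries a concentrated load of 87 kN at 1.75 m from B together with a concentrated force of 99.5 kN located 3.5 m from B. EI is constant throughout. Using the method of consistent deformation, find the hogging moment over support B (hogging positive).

Take M_B as the redundant. Released structure: two simple spans AB and BC with a hinge at B.
End slopes at the hinge B, treating each span as simply supported:
  span AB: UDL 37: wL³/(24EI) = 41.62/EI
  span BC: point load 87 at a = 1.75: Pab(L + b)/(6LEI) = 233.1/EI
  span BC: point load 99.5 at a = 3.5: Pab(L + b)/(6LEI) = 304.7/EI
  relative rotation θ_0 = (41.62 + 537.9)/EI = 579.5/EI
A unit hogging moment at B produces rotation L₁/(3EI) + L₂/(3EI) = 3.333/EI.
Compatibility: M_B·(L₁+L₂)/(3EI) = θ_0, giving M_B = 173.8 kN·m (hogging).

M_B = 173.8 kN·m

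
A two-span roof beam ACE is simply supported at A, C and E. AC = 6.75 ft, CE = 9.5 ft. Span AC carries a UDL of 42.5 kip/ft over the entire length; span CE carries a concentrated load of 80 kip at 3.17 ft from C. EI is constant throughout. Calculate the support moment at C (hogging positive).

M_C = 182.8 kip·ft

Insert a hinge at C; M_C is the redundant, and each span becomes simply supported.
End slopes at the hinge C, treating each span as simply supported:
  span AC: UDL 42.5: wL³/(24EI) = 544.6/EI
  span CE: point load 80 at a = 3.17: Pab(L + b)/(6LEI) = 445.8/EI
  relative rotation θ_0 = (544.6 + 445.8)/EI = 990.4/EI
A unit hogging moment at C produces rotation L₁/(3EI) + L₂/(3EI) = 5.417/EI.
Slope continuity at C: θ_0 = M_C·5.417/EI, so M_C = 990.4/5.417 = 182.8 kip·ft (hogging).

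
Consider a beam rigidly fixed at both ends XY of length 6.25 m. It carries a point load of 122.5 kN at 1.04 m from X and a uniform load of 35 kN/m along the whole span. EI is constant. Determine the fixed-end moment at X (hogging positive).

Take the two fixed-end moments M_X, M_Y as redundants; the released structure is the simple span XY.
On the primary (simply-supported) span, the end slopes from the loading are:
  at X: point load 122.5 at a = 1.04: Pab(L + b)/(6LEI) = 202.8/EI
  at Y: point load 122.5 at a = 1.04: Pab(L + a)/(6LEI) = 129/EI
  at X: UDL 35: wL³/(24EI) = 356/EI
  at Y: UDL 35: wL³/(24EI) = 356/EI
  θ_X0 = 558.9/EI,  θ_Y0 = 485.1/EI
Flexibility coefficients: a unit moment at one end gives L/(3EI) there and L/(6EI) at the far end, so f₁₁ = f₂₂ = 2.083/EI and f₁₂ = f₂₁ = 1.042/EI.
Compatibility — zero rotation at each built-in end:
  2.083 M_X + 1.042 M_Y = 558.9
  1.042 M_X + 2.083 M_Y = 485.1
Solving the pair gives M_X = 202.5 kN·m and M_Y = 131.6 kN·m (hogging).

M_X = 202.5 kN·m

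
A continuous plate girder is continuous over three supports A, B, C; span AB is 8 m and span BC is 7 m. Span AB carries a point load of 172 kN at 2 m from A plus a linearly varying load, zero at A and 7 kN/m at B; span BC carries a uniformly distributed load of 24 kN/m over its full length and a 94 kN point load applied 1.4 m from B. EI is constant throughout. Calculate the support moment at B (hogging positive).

M_B = 214.7 kN·m

Take M_B as the redundant. Released structure: two simple spans AB and BC with a hinge at B.
Rotations at B on the released spans (each span's end-slope, ×1/EI):
  span AB: point load 172 at a = 2: Pab(L + a)/(6LEI) = 430/EI
  span AB: triangular load, peak 7: w₀L³/(45EI) = 79.64/EI
  span BC: UDL 24: wL³/(24EI) = 343/EI
  span BC: point load 94 at a = 1.4: Pab(L + b)/(6LEI) = 221.1/EI
  relative rotation θ_0 = (509.6 + 564.1)/EI = 1074/EI
A unit hogging moment at B produces rotation L₁/(3EI) + L₂/(3EI) = 5/EI.
Slope continuity at B: θ_0 = M_B·5/EI, so M_B = 1074/5 = 214.7 kN·m (hogging).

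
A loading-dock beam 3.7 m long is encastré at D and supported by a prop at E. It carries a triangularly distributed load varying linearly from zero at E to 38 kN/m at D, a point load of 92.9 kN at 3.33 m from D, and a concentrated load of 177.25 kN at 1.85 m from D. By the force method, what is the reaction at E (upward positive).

R_E = 148.5 kN

Choose R_E as the redundant. The primary structure is the cantilever fixed at D.
Free-end deflection of the primary structure under the applied loading (downward +):
  triangular load, peak 38 at the fixed end: w₀L⁴/(30EI) = 237.4/EI
  point load 92.9 at a = 3.33: Pa²(3L − a)/(6EI) = 1334/EI
  point load 177.25 at a = 1.85: Pa²(3L − a)/(6EI) = 935.2/EI
  δ_0 = 2507/EI
Tip deflection under a unit load at E: L³/(3EI) = 16.88/EI.
The prop prevents deflection at E: R_E = δ_0/δ_{EE} = 2507/16.88 = 148.5 kN.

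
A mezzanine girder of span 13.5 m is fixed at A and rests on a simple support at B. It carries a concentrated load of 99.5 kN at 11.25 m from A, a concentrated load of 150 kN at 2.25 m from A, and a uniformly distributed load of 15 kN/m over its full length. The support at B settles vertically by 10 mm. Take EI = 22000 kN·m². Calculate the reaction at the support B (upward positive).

R_B = 156.4 kN

Remove the prop at B; the released (primary) structure is a cantilever built in at A.
Primary-structure tip deflection at B by superposition:
  point load 99.5 at a = 11.25: Pa²(3L − a)/(6EI) = 61391/EI
  point load 150 at a = 2.25: Pa²(3L − a)/(6EI) = 4841/EI
  UDL 15: wL⁴/(8EI) = 62278/EI
  δ_0 = 128510/EI
Tip deflection under a unit load at B: L³/(3EI) = 820.1/EI.
With EI = 22000 kN·m²: δ_0 = 5.8414 m and δ_{BB} = 0.037278 m/kN.
Compatibility — the beam at B must follow the support down by 0.01 m: δ_0 − R_B·δ_{BB} = 0.01, so R_B = (5.8414 − 0.01)/0.037278 = 156.4 kN.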